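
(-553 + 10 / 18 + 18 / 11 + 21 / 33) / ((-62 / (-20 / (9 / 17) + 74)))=286391 / 891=321.43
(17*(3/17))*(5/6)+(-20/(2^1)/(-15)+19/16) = 209/48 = 4.35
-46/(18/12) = -30.67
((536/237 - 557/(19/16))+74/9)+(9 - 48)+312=-2506849/13509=-185.57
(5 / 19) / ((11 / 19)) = 5 / 11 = 0.45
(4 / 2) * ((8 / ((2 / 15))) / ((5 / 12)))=288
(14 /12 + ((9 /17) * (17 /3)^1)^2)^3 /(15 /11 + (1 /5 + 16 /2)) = 12483955 /113616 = 109.88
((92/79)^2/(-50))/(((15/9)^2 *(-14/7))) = 19044/3900625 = 0.00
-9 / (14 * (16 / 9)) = -81 / 224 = -0.36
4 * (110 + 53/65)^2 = 207532836/4225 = 49120.20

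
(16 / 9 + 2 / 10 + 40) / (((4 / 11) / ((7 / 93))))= 145453 / 16740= 8.69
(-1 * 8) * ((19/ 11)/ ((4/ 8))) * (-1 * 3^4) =24624/ 11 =2238.55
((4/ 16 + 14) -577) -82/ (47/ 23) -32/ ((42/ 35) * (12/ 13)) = -1068949/ 1692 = -631.77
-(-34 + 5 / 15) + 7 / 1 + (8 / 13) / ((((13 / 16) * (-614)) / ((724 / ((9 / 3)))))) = 6283390 / 155649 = 40.37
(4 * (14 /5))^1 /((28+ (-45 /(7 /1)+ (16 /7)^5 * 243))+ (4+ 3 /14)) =1882384 /2552373485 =0.00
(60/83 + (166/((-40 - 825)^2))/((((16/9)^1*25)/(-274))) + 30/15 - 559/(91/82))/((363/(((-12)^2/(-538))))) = 130674560813754/353741494500625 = 0.37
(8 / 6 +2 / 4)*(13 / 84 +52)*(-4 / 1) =-48191 / 126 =-382.47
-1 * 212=-212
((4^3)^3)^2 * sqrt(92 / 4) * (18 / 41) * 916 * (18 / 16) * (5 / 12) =531115655823360 * sqrt(23) / 41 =62125395237136.06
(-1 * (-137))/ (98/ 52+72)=3562/ 1921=1.85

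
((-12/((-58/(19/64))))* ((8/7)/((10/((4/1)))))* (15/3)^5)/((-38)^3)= -1875/1172528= -0.00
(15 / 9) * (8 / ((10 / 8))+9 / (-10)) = 55 / 6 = 9.17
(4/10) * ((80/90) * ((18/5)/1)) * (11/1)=352/25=14.08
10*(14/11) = 140/11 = 12.73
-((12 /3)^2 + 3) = -19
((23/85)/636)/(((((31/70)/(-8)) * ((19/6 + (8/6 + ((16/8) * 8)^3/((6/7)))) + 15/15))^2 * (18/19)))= 2740864/428069742506115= 0.00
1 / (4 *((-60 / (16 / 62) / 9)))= -3 / 310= -0.01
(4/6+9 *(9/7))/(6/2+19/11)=2827/1092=2.59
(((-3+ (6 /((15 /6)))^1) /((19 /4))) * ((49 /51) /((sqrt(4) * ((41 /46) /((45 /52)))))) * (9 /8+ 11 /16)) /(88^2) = -294147 /21331188736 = -0.00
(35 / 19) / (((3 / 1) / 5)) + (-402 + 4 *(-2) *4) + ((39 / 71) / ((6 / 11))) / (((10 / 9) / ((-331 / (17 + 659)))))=-1815599753 / 4208880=-431.37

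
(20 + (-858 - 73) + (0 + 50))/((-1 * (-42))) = -41/2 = -20.50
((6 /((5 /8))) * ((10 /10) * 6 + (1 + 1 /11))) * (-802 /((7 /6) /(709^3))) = -6420962954570112 /385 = -16677825856026.26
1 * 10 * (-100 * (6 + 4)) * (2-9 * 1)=70000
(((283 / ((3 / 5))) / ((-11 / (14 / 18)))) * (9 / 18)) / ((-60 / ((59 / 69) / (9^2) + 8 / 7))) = 12770375 / 39838392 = 0.32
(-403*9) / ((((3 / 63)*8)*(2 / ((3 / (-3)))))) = 76167 / 16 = 4760.44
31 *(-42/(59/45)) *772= -45231480/59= -766635.25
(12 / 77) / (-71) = -12 / 5467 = -0.00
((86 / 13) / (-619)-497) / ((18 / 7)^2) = -195972805 / 2607228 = -75.17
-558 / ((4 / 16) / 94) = -209808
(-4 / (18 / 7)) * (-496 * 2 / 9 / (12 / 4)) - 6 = 12430 / 243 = 51.15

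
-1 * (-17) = 17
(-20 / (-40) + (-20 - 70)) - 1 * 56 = -291 / 2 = -145.50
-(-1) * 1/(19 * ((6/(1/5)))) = 1/570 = 0.00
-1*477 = -477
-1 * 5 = -5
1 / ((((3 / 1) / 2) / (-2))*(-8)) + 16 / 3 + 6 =23 / 2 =11.50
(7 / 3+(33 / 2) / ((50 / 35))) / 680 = 49 / 2400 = 0.02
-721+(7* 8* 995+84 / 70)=275001 / 5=55000.20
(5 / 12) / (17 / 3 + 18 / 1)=5 / 284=0.02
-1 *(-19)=19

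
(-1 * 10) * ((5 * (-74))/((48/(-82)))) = -37925/6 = -6320.83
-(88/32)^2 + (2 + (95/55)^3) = -0.41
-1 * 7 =-7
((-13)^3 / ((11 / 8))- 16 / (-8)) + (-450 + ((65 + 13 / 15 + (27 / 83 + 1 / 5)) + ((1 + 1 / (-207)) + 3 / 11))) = -1869270593 / 944955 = -1978.16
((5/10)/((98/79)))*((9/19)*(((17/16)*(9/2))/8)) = 108783/953344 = 0.11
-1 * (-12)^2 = -144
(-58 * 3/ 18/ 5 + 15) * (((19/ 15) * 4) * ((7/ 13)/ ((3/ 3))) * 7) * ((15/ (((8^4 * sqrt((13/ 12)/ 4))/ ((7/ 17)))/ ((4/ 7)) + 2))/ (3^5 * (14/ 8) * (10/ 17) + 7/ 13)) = -1772624/ 4871745544325 + 3857229824 * sqrt(39)/ 14615236632975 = 0.00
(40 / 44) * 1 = 10 / 11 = 0.91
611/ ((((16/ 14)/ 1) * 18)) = 4277/ 144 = 29.70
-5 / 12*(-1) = 5 / 12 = 0.42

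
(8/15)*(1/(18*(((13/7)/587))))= 16436/1755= 9.37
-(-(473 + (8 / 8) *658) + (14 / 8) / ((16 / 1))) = 72377 / 64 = 1130.89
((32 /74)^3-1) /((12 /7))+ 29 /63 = -968131 /12764556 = -0.08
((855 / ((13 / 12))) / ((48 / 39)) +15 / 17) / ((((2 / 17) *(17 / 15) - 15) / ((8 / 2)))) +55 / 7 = -4376320 / 26537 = -164.91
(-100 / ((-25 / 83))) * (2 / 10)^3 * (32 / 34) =5312 / 2125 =2.50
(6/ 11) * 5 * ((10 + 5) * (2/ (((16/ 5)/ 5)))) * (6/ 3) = 5625/ 22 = 255.68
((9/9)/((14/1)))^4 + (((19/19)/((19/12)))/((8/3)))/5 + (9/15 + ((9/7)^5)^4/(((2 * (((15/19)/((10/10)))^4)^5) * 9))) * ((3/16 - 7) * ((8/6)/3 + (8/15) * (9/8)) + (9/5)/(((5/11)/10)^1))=2158596635023514169955046216805098330533/69399401534483094131469726562500000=31103.97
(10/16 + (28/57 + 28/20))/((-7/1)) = -5737/15960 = -0.36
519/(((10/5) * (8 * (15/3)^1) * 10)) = 519/800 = 0.65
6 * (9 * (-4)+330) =1764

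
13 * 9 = 117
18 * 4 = 72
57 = 57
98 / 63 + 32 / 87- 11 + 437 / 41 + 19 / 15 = 152413 / 53505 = 2.85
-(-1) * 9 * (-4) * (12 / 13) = -432 / 13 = -33.23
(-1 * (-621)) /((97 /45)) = 27945 /97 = 288.09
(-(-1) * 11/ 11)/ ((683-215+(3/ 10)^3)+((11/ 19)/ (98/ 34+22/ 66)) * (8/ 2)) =779000/ 365154033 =0.00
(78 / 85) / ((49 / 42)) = 468 / 595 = 0.79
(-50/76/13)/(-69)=25/34086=0.00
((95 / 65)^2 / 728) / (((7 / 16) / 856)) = 618032 / 107653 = 5.74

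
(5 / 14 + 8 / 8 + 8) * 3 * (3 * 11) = 12969 / 14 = 926.36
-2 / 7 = -0.29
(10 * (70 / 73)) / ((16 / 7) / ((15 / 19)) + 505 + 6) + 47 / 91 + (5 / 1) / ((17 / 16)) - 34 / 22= 247714417490 / 67030082119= 3.70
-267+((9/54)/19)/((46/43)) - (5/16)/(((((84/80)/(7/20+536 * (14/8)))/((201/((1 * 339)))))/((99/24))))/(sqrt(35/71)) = -1239.83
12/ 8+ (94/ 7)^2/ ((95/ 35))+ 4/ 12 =54479/ 798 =68.27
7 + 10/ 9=8.11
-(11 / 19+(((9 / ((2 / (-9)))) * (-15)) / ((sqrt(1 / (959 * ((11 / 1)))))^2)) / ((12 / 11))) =-5874474.95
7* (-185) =-1295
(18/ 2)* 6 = 54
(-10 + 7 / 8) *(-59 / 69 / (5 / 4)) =4307 / 690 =6.24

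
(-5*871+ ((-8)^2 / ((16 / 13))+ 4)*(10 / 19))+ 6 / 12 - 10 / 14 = -1150647 / 266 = -4325.74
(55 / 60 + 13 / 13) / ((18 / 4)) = 23 / 54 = 0.43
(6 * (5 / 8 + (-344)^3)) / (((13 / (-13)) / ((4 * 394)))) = 384930908394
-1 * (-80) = 80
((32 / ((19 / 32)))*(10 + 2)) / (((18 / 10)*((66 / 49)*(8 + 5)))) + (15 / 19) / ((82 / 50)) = 21054785 / 1002573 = 21.00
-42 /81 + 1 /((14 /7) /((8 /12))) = -5 /27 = -0.19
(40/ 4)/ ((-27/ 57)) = -190/ 9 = -21.11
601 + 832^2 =692825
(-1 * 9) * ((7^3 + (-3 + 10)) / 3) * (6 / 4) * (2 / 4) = -1575 / 2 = -787.50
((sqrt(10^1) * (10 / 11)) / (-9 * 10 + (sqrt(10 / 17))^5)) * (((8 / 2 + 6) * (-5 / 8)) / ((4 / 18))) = 1625625 * sqrt(17) / 2530163174 + 2875210425 * sqrt(10) / 10120652696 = 0.90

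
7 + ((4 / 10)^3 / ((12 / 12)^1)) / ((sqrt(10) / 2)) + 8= 8 * sqrt(10) / 625 + 15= 15.04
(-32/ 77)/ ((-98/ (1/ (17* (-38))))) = -8/ 1218679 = -0.00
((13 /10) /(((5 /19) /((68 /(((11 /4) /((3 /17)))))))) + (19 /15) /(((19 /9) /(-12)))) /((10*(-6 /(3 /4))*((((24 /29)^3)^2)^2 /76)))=-2211696209817386975291 /16738492574859264000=-132.13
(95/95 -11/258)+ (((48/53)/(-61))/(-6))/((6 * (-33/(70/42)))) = 79054829/82577286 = 0.96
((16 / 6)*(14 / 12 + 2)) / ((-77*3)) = -76 / 2079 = -0.04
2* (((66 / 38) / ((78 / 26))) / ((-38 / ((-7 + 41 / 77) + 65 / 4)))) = -3013 / 10108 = -0.30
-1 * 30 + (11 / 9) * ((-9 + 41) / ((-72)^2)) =-43729 / 1458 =-29.99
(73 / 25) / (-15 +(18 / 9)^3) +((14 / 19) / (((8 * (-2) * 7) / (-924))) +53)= 390101 / 6650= 58.66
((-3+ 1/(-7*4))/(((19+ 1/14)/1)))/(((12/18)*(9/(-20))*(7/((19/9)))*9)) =8075/454167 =0.02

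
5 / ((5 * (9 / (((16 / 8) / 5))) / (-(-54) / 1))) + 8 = 52 / 5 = 10.40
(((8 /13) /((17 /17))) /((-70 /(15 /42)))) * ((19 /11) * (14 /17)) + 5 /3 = 84857 /51051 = 1.66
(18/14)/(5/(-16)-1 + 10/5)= 1.87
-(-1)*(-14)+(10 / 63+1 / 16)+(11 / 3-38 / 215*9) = -2536231 / 216720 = -11.70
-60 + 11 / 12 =-709 / 12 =-59.08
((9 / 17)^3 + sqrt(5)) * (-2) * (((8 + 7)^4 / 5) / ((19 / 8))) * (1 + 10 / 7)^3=-795906000 * sqrt(5) / 6517- 118098000 / 6517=-291207.29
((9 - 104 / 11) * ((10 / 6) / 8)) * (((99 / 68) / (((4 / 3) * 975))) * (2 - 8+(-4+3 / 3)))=0.00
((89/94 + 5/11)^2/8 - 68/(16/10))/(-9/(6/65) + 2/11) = 361413439/832386544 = 0.43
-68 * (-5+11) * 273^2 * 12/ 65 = -28068768/ 5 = -5613753.60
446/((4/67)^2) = 1001047/8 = 125130.88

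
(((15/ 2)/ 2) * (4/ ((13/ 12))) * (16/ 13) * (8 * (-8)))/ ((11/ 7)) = -1290240/ 1859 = -694.05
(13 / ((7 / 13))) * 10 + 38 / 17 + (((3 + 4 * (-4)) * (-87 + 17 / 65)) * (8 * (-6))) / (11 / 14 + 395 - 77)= 196186156 / 2655485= 73.88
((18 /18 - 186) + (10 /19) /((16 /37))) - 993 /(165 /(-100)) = 698955 /1672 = 418.04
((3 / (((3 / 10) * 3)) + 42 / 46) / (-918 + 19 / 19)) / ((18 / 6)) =-293 / 189819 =-0.00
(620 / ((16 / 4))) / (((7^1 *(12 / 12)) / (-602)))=-13330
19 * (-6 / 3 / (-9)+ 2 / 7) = 608 / 63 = 9.65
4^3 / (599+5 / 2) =128 / 1203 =0.11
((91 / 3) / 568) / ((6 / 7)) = 637 / 10224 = 0.06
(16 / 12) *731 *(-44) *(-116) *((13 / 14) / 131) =97006624 / 2751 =35262.31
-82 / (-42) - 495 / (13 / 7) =-72232 / 273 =-264.59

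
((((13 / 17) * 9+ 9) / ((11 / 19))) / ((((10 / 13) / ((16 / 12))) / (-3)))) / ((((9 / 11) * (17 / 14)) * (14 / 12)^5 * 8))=-8.30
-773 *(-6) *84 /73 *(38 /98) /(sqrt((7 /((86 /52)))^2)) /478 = 11367738 /11113739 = 1.02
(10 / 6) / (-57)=-5 / 171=-0.03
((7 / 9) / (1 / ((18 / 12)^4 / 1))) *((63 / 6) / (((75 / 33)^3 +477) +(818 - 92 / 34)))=0.03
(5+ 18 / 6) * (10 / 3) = 80 / 3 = 26.67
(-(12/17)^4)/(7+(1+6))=-10368/584647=-0.02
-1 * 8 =-8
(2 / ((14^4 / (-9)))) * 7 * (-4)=0.01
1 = 1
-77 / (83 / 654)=-50358 / 83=-606.72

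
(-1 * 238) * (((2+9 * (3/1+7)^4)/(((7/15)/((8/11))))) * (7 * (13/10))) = -303781296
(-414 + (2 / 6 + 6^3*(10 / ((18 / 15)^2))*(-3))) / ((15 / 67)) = -987647 / 45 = -21947.71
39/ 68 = 0.57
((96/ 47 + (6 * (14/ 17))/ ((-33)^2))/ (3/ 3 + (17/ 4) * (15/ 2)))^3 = 107162128295485014016/ 443841041527370271774891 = 0.00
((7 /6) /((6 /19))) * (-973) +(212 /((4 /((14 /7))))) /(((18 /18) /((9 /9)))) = -3488.69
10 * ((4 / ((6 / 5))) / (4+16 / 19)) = 475 / 69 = 6.88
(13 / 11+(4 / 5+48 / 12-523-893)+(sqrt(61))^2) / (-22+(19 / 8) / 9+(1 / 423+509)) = -251079264 / 90689995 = -2.77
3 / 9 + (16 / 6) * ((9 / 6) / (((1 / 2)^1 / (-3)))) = -71 / 3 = -23.67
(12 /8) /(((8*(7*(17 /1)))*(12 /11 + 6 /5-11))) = -0.00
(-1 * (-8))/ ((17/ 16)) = 128/ 17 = 7.53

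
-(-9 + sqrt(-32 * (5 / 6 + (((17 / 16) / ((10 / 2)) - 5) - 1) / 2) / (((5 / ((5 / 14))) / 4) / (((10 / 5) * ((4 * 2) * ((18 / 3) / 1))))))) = 9 - 8 * sqrt(34615) / 35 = -33.53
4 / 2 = 2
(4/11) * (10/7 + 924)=25912/77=336.52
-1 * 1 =-1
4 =4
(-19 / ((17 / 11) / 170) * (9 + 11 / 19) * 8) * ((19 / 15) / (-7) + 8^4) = -1967959136 / 3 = -655986378.67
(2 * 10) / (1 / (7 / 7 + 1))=40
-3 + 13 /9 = -14 /9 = -1.56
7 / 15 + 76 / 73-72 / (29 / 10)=-740521 / 31755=-23.32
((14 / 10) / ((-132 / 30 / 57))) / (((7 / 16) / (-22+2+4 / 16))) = 9006 / 11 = 818.73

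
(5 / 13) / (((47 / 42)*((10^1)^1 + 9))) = 210 / 11609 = 0.02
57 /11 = 5.18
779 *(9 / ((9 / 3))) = 2337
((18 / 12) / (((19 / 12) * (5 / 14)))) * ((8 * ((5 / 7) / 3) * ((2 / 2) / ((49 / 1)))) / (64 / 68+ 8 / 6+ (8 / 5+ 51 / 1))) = 24480 / 13027483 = 0.00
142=142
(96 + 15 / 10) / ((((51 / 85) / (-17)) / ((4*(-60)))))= 663000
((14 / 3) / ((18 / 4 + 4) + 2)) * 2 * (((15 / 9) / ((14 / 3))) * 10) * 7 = 200 / 9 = 22.22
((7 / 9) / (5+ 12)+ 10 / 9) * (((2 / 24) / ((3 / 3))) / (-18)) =-59 / 11016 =-0.01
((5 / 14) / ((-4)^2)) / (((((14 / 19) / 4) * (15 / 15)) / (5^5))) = 296875 / 784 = 378.67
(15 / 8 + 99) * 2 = 807 / 4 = 201.75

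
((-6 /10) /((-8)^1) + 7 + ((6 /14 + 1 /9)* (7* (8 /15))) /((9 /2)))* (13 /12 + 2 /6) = 1243057 /116640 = 10.66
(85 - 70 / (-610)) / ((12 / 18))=7788 / 61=127.67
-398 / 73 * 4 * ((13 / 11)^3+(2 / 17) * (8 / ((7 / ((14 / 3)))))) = -246185288 / 4955313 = -49.68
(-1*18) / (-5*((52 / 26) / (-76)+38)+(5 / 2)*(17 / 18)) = 12312 / 128255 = 0.10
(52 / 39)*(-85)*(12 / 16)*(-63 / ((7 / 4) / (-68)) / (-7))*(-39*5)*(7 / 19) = -40575600 / 19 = -2135557.89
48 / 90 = 8 / 15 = 0.53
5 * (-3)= -15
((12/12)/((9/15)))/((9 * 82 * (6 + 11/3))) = 5/21402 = 0.00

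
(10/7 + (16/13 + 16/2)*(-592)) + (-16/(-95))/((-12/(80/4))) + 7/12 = -5462.88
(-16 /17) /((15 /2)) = -32 /255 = -0.13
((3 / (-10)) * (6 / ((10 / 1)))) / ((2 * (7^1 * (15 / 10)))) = -3 / 350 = -0.01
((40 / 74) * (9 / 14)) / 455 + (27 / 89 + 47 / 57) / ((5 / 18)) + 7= 2204254363 / 199275895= 11.06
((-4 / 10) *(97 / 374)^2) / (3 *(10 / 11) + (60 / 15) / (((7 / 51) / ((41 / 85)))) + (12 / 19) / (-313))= -391687261 / 244305476052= -0.00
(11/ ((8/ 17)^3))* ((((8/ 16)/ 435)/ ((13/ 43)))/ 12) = 2323849/ 69488640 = 0.03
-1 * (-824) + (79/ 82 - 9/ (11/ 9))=737475/ 902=817.60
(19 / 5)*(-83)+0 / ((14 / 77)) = -1577 / 5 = -315.40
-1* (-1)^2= -1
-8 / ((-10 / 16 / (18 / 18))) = 64 / 5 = 12.80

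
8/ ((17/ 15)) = 120/ 17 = 7.06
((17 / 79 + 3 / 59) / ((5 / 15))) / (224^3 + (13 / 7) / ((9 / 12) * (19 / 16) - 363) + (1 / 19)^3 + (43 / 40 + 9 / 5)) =33113989944000 / 466328374403138940281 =0.00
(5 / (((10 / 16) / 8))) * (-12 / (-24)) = 32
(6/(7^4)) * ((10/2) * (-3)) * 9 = -810/2401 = -0.34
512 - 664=-152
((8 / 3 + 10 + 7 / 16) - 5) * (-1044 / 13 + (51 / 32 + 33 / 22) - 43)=-19453501 / 19968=-974.23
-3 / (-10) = 0.30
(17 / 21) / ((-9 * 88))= -17 / 16632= -0.00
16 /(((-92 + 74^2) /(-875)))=-1750 /673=-2.60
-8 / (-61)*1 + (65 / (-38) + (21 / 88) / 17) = -2714089 / 1733864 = -1.57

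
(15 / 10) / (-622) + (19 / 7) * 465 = 10990719 / 8708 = 1262.14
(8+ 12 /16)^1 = 35 /4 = 8.75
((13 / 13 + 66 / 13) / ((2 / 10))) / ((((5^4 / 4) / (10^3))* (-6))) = -32.41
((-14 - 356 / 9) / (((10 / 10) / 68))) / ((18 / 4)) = -65552 / 81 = -809.28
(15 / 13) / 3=5 / 13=0.38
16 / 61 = 0.26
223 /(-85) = -223 /85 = -2.62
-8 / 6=-4 / 3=-1.33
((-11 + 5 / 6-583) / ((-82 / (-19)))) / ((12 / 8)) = -67621 / 738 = -91.63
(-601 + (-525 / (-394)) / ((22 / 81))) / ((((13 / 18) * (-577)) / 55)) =232512435 / 2955394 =78.67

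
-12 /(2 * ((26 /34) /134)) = -13668 /13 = -1051.38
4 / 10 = 2 / 5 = 0.40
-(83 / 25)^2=-6889 / 625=-11.02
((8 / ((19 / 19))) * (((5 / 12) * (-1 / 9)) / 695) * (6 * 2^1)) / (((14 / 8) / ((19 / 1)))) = -608 / 8757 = -0.07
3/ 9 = 1/ 3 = 0.33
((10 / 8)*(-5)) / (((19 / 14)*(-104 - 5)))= 175 / 4142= 0.04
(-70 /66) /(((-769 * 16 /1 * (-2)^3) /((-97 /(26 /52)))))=0.00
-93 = -93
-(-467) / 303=467 / 303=1.54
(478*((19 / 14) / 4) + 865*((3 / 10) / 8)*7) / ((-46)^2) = 43595 / 236992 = 0.18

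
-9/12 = -3/4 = -0.75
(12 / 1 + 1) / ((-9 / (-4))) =52 / 9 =5.78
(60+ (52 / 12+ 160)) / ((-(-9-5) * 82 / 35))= 3365 / 492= 6.84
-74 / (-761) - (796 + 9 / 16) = -796.47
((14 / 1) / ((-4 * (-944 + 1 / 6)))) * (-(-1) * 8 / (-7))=-24 / 5663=-0.00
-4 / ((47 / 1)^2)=-4 / 2209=-0.00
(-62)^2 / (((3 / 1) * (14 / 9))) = 5766 / 7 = 823.71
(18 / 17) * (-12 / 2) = -108 / 17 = -6.35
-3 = -3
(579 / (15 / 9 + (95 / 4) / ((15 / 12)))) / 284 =1737 / 17608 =0.10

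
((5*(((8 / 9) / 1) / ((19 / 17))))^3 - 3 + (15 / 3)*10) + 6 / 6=554442128 / 5000211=110.88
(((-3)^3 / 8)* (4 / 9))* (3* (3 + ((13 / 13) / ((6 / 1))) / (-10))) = -537 / 40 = -13.42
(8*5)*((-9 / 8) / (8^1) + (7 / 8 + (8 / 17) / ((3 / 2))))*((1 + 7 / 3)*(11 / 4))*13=12230075 / 2448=4995.95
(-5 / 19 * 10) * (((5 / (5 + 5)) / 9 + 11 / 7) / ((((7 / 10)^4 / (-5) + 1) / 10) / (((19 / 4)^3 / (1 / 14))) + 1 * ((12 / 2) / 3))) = -2.14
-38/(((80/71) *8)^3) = -6800309/131072000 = -0.05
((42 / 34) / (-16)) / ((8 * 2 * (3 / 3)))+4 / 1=4.00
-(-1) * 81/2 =81/2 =40.50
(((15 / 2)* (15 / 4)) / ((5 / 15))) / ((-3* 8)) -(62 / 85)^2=-1871641 / 462400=-4.05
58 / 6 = 29 / 3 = 9.67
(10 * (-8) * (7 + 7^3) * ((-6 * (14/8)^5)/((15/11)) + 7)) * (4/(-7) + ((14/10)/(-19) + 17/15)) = 406540295/456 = 891535.73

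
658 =658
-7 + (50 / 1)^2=2493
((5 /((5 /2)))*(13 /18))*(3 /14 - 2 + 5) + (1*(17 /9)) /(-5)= 4.27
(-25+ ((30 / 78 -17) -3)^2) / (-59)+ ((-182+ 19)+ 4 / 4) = -1676102 / 9971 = -168.10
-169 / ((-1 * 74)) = 169 / 74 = 2.28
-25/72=-0.35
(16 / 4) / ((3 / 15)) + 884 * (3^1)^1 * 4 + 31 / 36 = 382639 / 36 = 10628.86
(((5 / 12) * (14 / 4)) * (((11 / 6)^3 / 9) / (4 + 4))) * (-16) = -46585 / 23328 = -2.00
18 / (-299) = -18 / 299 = -0.06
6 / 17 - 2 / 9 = 20 / 153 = 0.13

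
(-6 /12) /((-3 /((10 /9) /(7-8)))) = -5 /27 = -0.19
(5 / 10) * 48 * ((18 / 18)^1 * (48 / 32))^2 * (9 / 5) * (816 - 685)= 63666 / 5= 12733.20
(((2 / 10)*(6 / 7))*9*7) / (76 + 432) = 27 / 1270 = 0.02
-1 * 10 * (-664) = 6640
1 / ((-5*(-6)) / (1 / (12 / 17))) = 17 / 360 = 0.05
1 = 1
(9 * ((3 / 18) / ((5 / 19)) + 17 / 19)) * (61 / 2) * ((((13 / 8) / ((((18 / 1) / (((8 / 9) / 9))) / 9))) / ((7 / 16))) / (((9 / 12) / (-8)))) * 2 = -88409984 / 53865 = -1641.33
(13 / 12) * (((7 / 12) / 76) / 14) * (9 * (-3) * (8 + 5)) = -507 / 2432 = -0.21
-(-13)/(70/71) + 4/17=13.42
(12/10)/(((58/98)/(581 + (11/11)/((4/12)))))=1184.11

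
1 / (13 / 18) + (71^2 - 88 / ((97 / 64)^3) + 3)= 59562329334 / 11864749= 5020.11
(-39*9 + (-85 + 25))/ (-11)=411/ 11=37.36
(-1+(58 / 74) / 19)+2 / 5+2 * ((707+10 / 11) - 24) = 52865086 / 38665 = 1367.26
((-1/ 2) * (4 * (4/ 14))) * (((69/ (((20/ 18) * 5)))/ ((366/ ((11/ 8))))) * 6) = -6831/ 42700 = -0.16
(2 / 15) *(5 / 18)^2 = 5 / 486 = 0.01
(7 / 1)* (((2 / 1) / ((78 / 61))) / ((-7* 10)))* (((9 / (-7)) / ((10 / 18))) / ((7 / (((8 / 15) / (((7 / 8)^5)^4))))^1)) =2531815624116635959296 / 6353459203947355579625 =0.40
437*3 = 1311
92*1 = 92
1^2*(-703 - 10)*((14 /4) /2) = -4991 /4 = -1247.75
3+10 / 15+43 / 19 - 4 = 110 / 57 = 1.93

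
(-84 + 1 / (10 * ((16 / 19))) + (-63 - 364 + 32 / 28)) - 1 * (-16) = -552987 / 1120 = -493.74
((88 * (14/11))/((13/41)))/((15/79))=362768/195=1860.35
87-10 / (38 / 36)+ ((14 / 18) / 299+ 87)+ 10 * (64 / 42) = 64339153 / 357903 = 179.77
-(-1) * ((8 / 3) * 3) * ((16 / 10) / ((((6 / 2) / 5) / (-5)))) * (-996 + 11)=105066.67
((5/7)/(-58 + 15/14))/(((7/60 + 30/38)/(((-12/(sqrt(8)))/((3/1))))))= 11400 * sqrt(2)/823301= 0.02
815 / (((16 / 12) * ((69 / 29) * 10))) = 4727 / 184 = 25.69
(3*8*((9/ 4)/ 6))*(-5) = -45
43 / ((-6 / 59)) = -422.83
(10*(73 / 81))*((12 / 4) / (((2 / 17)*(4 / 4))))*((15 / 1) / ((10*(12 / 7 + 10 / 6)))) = 43435 / 426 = 101.96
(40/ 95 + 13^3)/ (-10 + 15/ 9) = -125253/ 475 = -263.69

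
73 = 73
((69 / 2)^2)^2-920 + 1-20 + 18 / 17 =385085937 / 272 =1415757.12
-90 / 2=-45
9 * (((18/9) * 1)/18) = 1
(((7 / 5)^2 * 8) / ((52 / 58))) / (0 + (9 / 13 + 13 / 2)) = 11368 / 4675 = 2.43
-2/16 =-1/8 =-0.12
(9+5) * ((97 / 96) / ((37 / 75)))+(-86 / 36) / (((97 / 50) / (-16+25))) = 17.59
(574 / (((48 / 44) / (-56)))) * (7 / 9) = -618772 / 27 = -22917.48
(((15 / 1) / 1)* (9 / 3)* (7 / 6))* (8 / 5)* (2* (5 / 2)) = 420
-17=-17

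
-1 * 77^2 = -5929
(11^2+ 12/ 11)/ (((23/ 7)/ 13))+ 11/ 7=858274/ 1771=484.63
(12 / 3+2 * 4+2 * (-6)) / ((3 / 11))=0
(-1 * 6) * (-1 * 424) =2544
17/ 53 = 0.32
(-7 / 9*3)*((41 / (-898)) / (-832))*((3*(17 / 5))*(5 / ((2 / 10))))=-24395 / 747136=-0.03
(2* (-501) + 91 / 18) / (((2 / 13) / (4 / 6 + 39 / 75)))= -4152473 / 540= -7689.76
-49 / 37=-1.32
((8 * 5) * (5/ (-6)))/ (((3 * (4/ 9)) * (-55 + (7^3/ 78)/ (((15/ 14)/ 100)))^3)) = -1601613/ 2876537955065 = -0.00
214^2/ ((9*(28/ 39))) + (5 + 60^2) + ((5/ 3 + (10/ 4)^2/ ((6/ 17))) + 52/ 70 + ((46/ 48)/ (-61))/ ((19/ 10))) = 3476448337/ 324520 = 10712.59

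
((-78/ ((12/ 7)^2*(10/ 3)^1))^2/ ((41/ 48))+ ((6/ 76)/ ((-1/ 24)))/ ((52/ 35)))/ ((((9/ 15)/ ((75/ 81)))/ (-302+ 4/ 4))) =-148246929215/ 4374864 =-33886.07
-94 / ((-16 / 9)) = 423 / 8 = 52.88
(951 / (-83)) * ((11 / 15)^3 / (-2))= 421927 / 186750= 2.26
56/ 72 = 0.78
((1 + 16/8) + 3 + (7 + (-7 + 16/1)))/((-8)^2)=11/32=0.34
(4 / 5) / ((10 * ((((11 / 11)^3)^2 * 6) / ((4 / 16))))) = 1 / 300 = 0.00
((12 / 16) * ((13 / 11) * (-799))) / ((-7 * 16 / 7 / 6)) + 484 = 263851 / 352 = 749.58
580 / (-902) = -290 / 451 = -0.64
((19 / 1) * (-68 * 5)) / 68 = -95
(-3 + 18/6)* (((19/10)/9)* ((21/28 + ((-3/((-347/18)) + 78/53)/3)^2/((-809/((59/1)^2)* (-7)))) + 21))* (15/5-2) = 0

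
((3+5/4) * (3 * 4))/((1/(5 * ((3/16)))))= 765/16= 47.81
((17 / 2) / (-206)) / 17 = -1 / 412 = -0.00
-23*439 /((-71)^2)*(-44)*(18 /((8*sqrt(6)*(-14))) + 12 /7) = 5331216 /35287 - 333201*sqrt(6) /141148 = 145.30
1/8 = 0.12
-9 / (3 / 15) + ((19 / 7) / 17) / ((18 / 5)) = -96295 / 2142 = -44.96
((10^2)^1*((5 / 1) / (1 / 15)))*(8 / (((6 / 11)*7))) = 110000 / 7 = 15714.29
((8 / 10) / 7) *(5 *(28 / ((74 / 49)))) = 392 / 37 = 10.59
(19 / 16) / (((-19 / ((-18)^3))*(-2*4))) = -729 / 16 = -45.56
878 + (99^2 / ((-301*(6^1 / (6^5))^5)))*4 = -143336035484228646826 / 301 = -476199453435975570.85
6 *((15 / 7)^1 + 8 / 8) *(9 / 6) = 198 / 7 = 28.29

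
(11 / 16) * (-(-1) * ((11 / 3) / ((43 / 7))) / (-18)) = -847 / 37152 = -0.02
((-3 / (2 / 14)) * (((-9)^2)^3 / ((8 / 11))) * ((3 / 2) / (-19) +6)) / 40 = -5524329195 / 2432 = -2271516.94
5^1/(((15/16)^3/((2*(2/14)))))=8192/4725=1.73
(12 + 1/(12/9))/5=51/20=2.55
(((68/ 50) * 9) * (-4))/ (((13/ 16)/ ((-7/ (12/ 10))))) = 22848/ 65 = 351.51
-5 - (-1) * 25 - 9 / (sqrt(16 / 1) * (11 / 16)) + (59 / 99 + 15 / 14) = 25495 / 1386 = 18.39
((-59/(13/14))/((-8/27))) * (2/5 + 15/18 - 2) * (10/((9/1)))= -9499/52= -182.67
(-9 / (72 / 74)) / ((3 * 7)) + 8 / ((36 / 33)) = 193 / 28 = 6.89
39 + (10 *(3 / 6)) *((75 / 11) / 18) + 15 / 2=1597 / 33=48.39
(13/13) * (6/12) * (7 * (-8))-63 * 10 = -658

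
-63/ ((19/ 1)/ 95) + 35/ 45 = -2828/ 9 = -314.22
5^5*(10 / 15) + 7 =6271 / 3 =2090.33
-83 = -83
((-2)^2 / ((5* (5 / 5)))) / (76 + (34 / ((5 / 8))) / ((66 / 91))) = 33 / 6229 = 0.01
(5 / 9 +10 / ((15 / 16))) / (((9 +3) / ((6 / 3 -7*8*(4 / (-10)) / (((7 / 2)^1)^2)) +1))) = 17069 / 3780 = 4.52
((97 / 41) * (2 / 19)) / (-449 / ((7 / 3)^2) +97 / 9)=-42777 / 12314432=-0.00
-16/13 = -1.23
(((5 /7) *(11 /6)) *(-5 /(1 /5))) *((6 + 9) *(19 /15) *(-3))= 26125 /14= 1866.07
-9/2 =-4.50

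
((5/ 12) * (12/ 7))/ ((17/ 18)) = 90/ 119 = 0.76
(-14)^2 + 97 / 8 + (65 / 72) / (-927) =208.12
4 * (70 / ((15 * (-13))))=-56 / 39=-1.44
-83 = -83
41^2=1681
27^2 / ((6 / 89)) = 21627 / 2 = 10813.50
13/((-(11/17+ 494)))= -221/8409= -0.03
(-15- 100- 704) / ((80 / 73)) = -59787 / 80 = -747.34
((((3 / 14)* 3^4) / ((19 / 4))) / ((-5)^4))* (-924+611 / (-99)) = -4972698 / 914375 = -5.44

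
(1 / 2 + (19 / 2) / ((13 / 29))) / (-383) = -282 / 4979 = -0.06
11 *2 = 22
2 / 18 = 1 / 9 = 0.11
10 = 10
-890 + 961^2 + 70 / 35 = 922633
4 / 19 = 0.21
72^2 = 5184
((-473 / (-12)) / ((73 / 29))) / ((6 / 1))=13717 / 5256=2.61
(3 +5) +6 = 14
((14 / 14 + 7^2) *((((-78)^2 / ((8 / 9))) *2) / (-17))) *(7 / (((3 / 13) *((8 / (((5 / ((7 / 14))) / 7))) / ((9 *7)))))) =-467137125 / 34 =-13739327.21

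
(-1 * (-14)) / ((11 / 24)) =336 / 11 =30.55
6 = 6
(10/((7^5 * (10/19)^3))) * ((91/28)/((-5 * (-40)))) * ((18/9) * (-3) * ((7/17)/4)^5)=-267501/58157342720000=-0.00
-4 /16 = -0.25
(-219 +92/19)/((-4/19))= 4069/4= 1017.25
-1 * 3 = -3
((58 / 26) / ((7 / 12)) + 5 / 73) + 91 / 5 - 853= -27598587 / 33215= -830.91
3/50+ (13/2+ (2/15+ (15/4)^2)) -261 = -288293/1200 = -240.24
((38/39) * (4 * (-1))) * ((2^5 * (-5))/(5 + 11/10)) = 243200/2379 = 102.23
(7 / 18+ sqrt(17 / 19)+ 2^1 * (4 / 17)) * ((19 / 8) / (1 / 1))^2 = 94943 / 19584+ 19 * sqrt(323) / 64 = 10.18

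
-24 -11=-35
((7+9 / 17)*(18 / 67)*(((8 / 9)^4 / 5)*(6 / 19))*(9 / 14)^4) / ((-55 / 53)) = -187564032 / 14289011275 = -0.01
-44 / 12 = -11 / 3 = -3.67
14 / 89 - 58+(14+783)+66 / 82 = 2700122 / 3649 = 739.96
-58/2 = -29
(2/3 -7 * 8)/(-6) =9.22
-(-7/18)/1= 7/18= 0.39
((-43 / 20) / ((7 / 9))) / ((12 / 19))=-2451 / 560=-4.38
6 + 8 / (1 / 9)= 78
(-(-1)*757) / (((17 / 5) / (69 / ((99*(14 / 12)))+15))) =4545785 / 1309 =3472.72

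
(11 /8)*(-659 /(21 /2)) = -7249 /84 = -86.30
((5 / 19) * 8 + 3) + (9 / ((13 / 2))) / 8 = 5215 / 988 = 5.28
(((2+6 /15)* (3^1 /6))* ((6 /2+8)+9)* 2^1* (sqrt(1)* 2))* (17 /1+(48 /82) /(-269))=17997024 /11029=1631.79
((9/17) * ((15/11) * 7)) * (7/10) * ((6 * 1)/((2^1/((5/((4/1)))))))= 19845/1496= 13.27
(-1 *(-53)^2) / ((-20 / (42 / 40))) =58989 / 400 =147.47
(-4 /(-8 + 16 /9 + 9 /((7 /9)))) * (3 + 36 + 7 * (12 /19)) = -207900 /6403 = -32.47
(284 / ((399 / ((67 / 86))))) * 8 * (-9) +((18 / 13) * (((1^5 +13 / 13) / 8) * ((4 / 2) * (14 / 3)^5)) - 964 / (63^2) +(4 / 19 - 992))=21090184952 / 42154749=500.30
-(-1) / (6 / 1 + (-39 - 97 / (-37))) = -37 / 1124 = -0.03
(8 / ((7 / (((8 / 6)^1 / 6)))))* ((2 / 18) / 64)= 1 / 2268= 0.00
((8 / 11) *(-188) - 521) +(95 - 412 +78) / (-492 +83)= -2956486 / 4499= -657.14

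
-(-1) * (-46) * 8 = -368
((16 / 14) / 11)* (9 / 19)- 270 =-394938 / 1463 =-269.95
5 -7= -2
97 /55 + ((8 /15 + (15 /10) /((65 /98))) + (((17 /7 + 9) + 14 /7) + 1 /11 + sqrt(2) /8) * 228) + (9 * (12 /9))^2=57 * sqrt(2) /2 + 48513466 /15015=3271.31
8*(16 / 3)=128 / 3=42.67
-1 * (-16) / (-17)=-0.94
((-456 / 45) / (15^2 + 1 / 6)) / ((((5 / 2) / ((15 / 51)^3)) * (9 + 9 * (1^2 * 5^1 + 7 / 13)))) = -7904 / 1015531839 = -0.00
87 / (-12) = -29 / 4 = -7.25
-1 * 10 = -10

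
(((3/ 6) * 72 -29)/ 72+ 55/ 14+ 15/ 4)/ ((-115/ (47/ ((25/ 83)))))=-15288019/ 1449000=-10.55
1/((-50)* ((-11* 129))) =1/70950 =0.00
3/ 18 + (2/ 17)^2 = 313/ 1734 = 0.18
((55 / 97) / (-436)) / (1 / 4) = -55 / 10573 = -0.01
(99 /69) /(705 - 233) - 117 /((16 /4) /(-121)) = 38422131 /10856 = 3539.25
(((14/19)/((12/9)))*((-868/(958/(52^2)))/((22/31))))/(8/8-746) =190992984/74582695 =2.56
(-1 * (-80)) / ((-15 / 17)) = -272 / 3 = -90.67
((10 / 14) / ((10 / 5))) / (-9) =-5 / 126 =-0.04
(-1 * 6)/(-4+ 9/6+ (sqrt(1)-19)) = 12/41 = 0.29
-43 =-43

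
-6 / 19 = -0.32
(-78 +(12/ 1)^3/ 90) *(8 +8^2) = -21168/ 5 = -4233.60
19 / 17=1.12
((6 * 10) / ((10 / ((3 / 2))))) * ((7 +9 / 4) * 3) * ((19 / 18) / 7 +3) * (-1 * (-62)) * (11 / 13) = 15026847 / 364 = 41282.55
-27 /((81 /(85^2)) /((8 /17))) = -3400 /3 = -1133.33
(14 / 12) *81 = 189 / 2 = 94.50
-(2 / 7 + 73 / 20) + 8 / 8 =-411 / 140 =-2.94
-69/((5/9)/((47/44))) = -29187/220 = -132.67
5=5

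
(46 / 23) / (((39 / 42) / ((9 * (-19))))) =-4788 / 13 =-368.31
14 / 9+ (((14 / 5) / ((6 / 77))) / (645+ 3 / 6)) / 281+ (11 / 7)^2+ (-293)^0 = 4019661146 / 799910055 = 5.03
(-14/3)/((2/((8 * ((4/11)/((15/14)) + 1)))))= -12376/495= -25.00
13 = 13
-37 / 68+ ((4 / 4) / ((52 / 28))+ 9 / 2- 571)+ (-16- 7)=-521123 / 884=-589.51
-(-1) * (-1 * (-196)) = 196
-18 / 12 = -3 / 2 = -1.50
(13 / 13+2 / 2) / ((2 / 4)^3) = 16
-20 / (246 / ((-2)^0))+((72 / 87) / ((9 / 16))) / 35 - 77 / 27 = -3248473 / 1123605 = -2.89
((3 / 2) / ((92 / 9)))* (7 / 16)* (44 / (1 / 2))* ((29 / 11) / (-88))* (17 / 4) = -93177 / 129536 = -0.72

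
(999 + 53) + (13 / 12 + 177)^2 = 4718257 / 144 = 32765.67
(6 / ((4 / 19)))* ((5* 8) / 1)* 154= 175560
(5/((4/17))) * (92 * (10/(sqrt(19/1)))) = 19550 * sqrt(19)/19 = 4485.08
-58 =-58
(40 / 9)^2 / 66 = 800 / 2673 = 0.30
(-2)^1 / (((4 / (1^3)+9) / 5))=-10 / 13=-0.77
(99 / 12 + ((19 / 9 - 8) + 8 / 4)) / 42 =157 / 1512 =0.10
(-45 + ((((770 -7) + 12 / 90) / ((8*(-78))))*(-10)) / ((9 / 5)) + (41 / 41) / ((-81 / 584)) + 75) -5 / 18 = 27431 / 936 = 29.31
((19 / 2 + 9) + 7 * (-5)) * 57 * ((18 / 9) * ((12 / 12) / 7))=-1881 / 7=-268.71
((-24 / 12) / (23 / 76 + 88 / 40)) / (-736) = 95 / 87492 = 0.00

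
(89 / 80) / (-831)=-89 / 66480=-0.00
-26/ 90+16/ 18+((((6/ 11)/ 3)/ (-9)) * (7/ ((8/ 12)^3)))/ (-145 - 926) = 0.60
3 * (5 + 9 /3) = 24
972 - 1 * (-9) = 981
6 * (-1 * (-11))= 66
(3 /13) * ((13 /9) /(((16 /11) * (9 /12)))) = 11 /36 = 0.31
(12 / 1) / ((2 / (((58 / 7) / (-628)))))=-87 / 1099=-0.08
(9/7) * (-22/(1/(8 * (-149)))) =236016/7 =33716.57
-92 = -92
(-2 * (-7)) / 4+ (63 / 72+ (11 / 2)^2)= 277 / 8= 34.62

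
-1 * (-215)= 215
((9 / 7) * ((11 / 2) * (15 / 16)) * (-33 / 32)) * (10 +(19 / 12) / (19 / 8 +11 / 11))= -32065 / 448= -71.57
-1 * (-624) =624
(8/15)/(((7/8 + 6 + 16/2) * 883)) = 64/1576155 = 0.00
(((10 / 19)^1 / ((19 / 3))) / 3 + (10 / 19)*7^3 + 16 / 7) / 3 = 154012 / 2527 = 60.95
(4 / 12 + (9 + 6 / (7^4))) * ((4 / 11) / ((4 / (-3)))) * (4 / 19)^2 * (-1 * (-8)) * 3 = -25822464 / 9534371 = -2.71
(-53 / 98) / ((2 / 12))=-159 / 49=-3.24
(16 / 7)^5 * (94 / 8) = 12320768 / 16807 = 733.07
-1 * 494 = -494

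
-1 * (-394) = 394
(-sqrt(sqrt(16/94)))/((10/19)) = -19 * 94^(3/4)/470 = -1.22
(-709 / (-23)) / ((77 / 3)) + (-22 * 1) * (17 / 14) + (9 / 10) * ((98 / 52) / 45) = -58652421 / 2302300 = -25.48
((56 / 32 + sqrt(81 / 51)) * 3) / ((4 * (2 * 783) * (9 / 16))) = 2 * sqrt(51) / 13311 + 7 / 4698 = 0.00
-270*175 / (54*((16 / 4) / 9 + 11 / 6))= -15750 / 41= -384.15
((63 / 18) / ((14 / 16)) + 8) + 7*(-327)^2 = 748515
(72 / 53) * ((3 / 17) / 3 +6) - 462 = -453.77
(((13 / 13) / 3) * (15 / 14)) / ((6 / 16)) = 20 / 21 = 0.95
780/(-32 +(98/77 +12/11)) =-4290/163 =-26.32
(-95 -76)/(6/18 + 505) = -513/1516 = -0.34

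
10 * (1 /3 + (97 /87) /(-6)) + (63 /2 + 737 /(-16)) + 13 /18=-51637 /4176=-12.37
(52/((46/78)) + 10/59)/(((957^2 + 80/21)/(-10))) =-25175220/26099057513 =-0.00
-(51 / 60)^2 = -289 / 400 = -0.72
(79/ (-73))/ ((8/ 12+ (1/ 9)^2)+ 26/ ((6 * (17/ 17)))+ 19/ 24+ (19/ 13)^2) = -8651448/ 63476201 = -0.14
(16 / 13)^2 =256 / 169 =1.51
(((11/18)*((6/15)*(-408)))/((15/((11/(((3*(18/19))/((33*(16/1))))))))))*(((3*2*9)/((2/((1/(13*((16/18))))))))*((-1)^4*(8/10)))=-41271648/1625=-25397.94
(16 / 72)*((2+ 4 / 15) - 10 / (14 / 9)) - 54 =-54.92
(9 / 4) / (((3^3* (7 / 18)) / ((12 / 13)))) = 18 / 91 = 0.20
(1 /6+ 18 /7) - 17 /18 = 113 /63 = 1.79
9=9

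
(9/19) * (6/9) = 6/19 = 0.32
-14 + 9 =-5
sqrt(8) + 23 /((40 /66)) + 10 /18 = 2 *sqrt(2) + 6931 /180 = 41.33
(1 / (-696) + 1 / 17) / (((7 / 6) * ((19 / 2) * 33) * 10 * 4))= 97 / 24728880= 0.00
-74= -74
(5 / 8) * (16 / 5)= 2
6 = 6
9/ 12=3/ 4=0.75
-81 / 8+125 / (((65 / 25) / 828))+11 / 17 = 70363243 / 1768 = 39798.21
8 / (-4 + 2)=-4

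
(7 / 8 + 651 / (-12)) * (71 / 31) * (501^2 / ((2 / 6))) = -22828791951 / 248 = -92051580.45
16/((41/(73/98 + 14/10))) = 0.84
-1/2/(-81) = 1/162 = 0.01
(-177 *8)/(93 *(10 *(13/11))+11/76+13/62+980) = -12232352/17963635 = -0.68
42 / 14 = 3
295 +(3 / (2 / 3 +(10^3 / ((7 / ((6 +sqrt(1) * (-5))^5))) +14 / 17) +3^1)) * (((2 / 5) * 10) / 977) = 15160977929 / 51393131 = 295.00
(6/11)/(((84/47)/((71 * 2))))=3337/77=43.34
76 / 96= 19 / 24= 0.79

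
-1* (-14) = 14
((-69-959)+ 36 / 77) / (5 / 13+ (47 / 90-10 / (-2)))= -173.96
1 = 1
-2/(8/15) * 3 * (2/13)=-45/26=-1.73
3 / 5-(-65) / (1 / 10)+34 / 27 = 88001 / 135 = 651.86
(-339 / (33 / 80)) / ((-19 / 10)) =90400 / 209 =432.54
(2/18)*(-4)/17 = -4/153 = -0.03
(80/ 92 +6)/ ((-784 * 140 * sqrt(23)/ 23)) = -79 * sqrt(23)/ 1262240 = -0.00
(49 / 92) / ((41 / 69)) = 147 / 164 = 0.90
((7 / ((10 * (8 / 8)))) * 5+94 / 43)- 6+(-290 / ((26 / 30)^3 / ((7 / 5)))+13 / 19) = -2237659315 / 3589898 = -623.32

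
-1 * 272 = -272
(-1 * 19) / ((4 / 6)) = -57 / 2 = -28.50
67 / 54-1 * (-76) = 4171 / 54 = 77.24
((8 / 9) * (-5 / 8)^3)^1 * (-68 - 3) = 8875 / 576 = 15.41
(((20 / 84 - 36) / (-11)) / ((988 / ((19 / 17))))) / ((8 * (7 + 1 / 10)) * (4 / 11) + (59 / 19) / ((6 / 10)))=71345 / 501085676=0.00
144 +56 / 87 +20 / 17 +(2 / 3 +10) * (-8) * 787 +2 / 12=-198219563 / 2958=-67011.35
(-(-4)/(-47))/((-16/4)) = 1/47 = 0.02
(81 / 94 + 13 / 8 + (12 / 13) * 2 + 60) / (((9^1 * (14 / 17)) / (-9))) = -5345803 / 68432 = -78.12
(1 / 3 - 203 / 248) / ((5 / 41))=-14801 / 3720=-3.98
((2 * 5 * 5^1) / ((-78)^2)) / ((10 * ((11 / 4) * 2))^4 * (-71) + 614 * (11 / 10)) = -125 / 9881841170916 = -0.00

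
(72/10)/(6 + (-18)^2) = 6/275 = 0.02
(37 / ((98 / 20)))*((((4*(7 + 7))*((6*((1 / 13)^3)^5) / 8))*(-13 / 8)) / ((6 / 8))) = -370 / 27561634699895023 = -0.00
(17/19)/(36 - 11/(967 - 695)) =4624/185839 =0.02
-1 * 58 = -58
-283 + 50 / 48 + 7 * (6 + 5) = -4919 / 24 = -204.96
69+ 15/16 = 1119/16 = 69.94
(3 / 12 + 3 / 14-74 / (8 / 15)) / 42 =-484 / 147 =-3.29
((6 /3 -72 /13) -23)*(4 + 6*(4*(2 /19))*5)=-109020 /247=-441.38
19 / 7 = 2.71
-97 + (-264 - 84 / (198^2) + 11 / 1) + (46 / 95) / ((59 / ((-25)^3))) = -1751446547 / 3662307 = -478.24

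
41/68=0.60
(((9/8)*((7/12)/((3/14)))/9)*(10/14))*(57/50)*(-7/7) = -133/480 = -0.28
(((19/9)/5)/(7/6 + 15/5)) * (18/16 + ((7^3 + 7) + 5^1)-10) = 17537/500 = 35.07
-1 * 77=-77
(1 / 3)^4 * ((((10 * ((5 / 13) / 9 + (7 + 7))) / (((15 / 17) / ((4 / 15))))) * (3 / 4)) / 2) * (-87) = -809999 / 47385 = -17.09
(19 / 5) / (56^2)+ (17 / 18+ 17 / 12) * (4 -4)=19 / 15680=0.00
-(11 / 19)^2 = -0.34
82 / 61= 1.34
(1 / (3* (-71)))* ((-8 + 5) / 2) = 1 / 142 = 0.01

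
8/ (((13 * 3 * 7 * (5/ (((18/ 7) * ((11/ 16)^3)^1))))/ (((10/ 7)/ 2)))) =3993/ 1141504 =0.00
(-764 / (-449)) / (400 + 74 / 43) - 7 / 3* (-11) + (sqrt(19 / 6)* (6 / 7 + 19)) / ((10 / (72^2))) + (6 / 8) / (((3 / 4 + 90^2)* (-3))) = 1075260863822 / 41886418413 + 60048* sqrt(114) / 35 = 18343.88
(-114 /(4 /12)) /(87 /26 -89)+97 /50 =5.93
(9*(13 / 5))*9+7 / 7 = 1058 / 5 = 211.60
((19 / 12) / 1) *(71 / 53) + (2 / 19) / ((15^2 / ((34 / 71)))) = 136499491 / 64347300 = 2.12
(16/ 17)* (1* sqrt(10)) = 16* sqrt(10)/ 17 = 2.98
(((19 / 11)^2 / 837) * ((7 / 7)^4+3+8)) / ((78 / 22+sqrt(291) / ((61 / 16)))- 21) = -1343281 / 512127099- 22021 * sqrt(291) / 558684108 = -0.00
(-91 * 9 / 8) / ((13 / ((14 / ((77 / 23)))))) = -1449 / 44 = -32.93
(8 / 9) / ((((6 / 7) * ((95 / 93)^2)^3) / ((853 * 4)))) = 2289290895036432 / 735091890625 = 3114.29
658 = 658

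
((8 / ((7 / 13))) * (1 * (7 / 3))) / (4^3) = 13 / 24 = 0.54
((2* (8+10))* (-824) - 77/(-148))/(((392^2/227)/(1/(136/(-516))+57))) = -1802802845385/773237248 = -2331.50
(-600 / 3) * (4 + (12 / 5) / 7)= -6080 / 7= -868.57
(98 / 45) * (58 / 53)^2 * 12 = 1318688 / 42135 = 31.30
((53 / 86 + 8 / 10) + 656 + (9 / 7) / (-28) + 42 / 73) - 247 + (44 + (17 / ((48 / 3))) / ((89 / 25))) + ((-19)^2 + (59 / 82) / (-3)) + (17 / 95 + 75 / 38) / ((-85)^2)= 15088864903609652699 / 18491151344694000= 816.00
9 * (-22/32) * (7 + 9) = -99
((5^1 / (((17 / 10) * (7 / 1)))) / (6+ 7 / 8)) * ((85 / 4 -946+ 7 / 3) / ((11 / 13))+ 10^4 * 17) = 445922060 / 43197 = 10322.99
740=740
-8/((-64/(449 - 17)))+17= 71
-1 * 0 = 0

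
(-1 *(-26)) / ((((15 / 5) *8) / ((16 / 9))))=52 / 27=1.93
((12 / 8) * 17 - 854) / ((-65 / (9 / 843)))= 4971 / 36530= 0.14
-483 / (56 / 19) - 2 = -1327 / 8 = -165.88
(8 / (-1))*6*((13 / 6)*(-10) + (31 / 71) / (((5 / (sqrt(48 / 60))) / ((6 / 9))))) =1040 - 1984*sqrt(5) / 1775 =1037.50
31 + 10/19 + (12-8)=675/19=35.53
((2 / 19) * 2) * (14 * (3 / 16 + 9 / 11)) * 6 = 3717 / 209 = 17.78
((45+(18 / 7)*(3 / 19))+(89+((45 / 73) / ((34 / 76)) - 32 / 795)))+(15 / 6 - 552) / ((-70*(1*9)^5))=1402367677455781 / 10330987472820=135.74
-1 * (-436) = 436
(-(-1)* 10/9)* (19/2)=95/9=10.56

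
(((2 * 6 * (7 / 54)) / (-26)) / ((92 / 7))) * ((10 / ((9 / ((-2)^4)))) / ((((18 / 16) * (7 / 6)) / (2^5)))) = -1.97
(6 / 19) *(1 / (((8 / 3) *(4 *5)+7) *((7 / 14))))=36 / 3439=0.01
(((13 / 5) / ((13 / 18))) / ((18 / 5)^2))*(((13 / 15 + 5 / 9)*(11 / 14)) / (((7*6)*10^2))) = 22 / 297675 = 0.00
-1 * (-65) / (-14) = -65 / 14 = -4.64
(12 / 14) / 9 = 2 / 21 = 0.10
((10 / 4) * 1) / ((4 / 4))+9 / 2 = 7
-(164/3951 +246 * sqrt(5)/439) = -246 * sqrt(5)/439 - 164/3951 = -1.29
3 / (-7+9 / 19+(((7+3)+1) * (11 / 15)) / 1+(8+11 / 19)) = 855 / 2884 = 0.30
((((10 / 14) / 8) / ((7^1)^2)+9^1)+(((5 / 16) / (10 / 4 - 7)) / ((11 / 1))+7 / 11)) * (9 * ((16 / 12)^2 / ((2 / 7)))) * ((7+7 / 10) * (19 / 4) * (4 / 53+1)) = 236144179 / 11130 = 21216.91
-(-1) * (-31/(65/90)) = -558/13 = -42.92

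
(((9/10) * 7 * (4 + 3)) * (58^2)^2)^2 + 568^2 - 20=6226459048908432524/25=249058361956337300.96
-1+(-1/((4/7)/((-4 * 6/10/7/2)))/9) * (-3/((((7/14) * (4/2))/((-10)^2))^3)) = -100001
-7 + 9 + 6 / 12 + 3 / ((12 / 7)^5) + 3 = 472999 / 82944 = 5.70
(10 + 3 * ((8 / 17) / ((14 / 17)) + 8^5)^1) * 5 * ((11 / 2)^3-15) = 297650825 / 4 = 74412706.25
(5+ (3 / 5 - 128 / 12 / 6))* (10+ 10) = 688 / 9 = 76.44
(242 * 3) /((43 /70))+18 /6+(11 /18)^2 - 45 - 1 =15871807 /13932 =1139.23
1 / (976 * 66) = 1 / 64416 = 0.00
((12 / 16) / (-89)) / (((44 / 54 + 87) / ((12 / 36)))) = -27 / 844076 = -0.00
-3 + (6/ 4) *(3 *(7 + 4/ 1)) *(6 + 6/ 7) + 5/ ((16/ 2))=18875/ 56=337.05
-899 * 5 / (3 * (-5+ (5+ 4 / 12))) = -4495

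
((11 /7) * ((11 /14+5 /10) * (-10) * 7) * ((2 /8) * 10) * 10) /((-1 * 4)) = 12375 /14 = 883.93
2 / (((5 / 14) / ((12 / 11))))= 6.11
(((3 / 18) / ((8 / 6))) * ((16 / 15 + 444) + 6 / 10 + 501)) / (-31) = -355 / 93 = -3.82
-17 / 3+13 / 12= -55 / 12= -4.58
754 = 754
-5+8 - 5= -2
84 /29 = 2.90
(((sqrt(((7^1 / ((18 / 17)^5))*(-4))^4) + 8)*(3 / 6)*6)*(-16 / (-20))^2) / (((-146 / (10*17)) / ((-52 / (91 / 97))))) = 165838173378531137 / 2969578048185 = 55845.70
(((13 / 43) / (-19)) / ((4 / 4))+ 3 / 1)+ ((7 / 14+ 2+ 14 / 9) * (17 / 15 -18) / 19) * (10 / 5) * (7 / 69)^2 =66437989 / 22831065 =2.91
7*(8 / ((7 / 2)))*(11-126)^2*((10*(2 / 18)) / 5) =423200 / 9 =47022.22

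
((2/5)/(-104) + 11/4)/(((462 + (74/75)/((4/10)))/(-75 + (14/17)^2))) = -1353177/3079414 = -0.44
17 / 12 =1.42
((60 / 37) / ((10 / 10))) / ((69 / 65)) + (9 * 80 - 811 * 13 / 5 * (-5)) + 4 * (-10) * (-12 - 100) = 13398593 / 851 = 15744.53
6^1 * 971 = 5826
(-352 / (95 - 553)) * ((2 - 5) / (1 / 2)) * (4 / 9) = -1408 / 687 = -2.05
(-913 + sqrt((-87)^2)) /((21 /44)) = -5192 /3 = -1730.67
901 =901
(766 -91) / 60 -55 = -175 / 4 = -43.75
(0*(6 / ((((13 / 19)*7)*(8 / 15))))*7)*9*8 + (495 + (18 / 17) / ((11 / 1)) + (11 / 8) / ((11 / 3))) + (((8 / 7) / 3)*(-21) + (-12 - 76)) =597609 / 1496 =399.47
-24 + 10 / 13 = -302 / 13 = -23.23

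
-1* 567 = -567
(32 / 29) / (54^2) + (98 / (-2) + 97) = 1014776 / 21141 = 48.00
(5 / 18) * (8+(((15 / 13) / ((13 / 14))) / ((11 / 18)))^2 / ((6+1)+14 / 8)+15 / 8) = 1430391395 / 497646864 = 2.87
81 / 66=27 / 22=1.23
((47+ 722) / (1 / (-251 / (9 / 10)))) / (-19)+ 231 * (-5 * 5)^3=-615272935 / 171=-3598087.34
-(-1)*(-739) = -739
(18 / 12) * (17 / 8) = 51 / 16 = 3.19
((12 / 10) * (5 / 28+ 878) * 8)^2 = 87065124624 / 1225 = 71073571.12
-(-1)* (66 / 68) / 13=33 / 442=0.07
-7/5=-1.40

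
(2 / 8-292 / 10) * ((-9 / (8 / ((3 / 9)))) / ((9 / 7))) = 8.44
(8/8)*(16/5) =3.20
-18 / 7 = -2.57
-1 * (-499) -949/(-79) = 40370/79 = 511.01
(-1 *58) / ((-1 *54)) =29 / 27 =1.07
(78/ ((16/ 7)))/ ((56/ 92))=897/ 16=56.06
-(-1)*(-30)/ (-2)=15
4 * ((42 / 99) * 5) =280 / 33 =8.48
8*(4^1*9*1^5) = 288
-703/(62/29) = -20387/62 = -328.82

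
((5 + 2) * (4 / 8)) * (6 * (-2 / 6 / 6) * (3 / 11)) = -7 / 22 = -0.32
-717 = -717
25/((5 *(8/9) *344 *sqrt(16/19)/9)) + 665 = 405 *sqrt(19)/11008 + 665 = 665.16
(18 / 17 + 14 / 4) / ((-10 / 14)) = -6.38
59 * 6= 354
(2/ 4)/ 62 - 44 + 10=-33.99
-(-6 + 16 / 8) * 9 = 36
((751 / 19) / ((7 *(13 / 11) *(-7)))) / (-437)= 8261 / 5289011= 0.00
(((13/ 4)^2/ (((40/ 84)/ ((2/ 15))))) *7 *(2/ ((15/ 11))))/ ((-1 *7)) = -13013/ 3000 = -4.34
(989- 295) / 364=1.91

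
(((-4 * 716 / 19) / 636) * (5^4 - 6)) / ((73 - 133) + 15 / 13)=5761652 / 2311065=2.49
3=3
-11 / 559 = -0.02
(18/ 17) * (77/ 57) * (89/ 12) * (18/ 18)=6853/ 646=10.61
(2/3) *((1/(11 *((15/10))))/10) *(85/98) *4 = 68/4851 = 0.01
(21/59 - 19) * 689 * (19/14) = -7200050/413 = -17433.54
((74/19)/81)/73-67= -7527175/112347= -67.00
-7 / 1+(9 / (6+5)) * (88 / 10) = 1 / 5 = 0.20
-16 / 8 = -2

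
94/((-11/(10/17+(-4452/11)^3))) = 141007508214844/248897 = 566529561.28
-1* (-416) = 416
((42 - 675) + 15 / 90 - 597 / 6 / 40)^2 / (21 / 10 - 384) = -23249235529 / 21997440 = -1056.91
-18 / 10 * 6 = -54 / 5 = -10.80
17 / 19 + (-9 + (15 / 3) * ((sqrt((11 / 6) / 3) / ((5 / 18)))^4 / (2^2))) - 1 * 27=102844 / 2375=43.30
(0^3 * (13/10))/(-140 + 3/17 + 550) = 0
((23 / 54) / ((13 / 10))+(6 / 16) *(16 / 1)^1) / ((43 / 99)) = 14.57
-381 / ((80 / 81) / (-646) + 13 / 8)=-79744824 / 339799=-234.68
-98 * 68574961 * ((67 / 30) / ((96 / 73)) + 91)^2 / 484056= -239491346527170313849 / 2007477043200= -119299668.87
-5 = -5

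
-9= -9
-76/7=-10.86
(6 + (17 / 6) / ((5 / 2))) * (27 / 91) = 963 / 455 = 2.12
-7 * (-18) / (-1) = -126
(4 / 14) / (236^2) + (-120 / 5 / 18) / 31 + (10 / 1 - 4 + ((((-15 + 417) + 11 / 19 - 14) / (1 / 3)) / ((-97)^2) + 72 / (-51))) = 257250689139551 / 55096116680136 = 4.67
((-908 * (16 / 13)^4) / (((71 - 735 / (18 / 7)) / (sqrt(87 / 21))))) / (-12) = -29753344 * sqrt(203) / 257705903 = -1.64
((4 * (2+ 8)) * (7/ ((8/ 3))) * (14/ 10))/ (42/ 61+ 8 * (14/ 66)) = 6039/ 98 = 61.62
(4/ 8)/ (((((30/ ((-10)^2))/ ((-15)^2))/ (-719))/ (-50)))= 13481250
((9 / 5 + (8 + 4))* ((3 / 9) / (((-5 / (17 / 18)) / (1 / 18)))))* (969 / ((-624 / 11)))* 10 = 1389223 / 168480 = 8.25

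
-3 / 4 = -0.75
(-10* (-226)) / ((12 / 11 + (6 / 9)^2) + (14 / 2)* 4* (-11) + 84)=-55935 / 5506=-10.16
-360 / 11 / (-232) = 45 / 319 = 0.14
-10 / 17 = -0.59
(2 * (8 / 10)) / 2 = 4 / 5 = 0.80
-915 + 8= -907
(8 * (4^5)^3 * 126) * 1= 1082331758592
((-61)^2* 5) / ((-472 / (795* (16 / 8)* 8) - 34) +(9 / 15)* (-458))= -60.24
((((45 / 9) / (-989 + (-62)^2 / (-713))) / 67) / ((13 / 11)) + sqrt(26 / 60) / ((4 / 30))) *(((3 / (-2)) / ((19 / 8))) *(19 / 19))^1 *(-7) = -106260 / 378492179 + 21 *sqrt(390) / 19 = 21.83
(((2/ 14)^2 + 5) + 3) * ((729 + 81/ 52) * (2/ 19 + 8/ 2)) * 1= 6398433/ 266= 24054.26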